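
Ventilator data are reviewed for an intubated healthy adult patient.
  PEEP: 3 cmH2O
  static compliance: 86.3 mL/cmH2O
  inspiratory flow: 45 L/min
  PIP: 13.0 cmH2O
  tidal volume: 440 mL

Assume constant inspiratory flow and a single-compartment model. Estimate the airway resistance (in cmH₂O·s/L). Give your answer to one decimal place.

6.5

Flow: 45 L/min ÷ 60 = 0.75 L/s.
Equation of motion (constant flow): PIP = Vt/C + R·V̇ + PEEP.
R·V̇ = PIP − Vt/C − PEEP = 13.0 − 440/86.3 − 3 = 13.0 − 5.098 − 3 = 4.902 cmH2O.
R = 4.902 / 0.75 = 6.536 cmH2O·s/L.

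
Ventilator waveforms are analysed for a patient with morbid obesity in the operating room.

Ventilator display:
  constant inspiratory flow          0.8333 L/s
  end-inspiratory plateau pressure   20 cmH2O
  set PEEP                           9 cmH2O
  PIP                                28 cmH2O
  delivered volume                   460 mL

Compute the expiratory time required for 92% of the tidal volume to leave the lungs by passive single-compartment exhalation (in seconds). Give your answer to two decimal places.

R = (PIP − Pplat)/V̇ = (28 − 20) / 0.8333 = 8.0/0.8333 = 9.6 cmH2O·s/L.
C = Vt/(Pplat − PEEP) = 460.0 / (20 − 9) = 460.0/11.0 = 41.818 mL/cmH2O.
τ = R × C = 9.6 × 0.04182 L/cmH2O = 0.4015 s.
t = −τ·ln(1 − 0.92) = −0.4015·ln(0.08) = 1.014 s.

1.01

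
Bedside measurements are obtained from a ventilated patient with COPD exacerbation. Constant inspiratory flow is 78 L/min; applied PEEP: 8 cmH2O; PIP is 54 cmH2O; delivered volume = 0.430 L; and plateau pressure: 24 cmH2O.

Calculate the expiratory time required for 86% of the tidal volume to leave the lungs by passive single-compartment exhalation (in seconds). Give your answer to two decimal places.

1.22

Flow: 78 L/min ÷ 60 = 1.3 L/s.
R = (PIP − Pplat)/V̇ = (54 − 24) / 1.3 = 30.0/1.3 = 23.077 cmH2O·s/L.
C = Vt/(Pplat − PEEP) = 430.0 / (24 − 8) = 430.0/16.0 = 26.875 mL/cmH2O.
τ = R × C = 23.077 × 0.02688 L/cmH2O = 0.6203 s.
t = −τ·ln(1 − 0.86) = −0.6203·ln(0.14) = 1.22 s.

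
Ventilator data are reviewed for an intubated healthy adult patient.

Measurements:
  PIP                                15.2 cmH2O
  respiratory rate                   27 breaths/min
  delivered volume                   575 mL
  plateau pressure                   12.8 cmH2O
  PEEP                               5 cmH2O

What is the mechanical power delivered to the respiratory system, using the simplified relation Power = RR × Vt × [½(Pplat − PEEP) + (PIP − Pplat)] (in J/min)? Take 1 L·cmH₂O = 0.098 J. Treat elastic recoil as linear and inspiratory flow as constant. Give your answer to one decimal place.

Per-breath work = Vt × [½(Pplat−PEEP) + (PIP−Pplat)] = 0.575 × [0.5×7.8 + 2.4] = 0.575 × 6.3 = 3.623 L·cmH2O.
Power = 27 × 3.623 = 97.821 L·cmH2O/min.
× 0.098 J/(L·cmH2O) → 9.586 J/min.

9.6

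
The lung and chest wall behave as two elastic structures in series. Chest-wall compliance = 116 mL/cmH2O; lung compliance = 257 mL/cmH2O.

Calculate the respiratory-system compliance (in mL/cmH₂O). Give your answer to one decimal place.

Lung and chest wall are elastances in series: 1/Crs = 1/CL + 1/Ccw.
1/Crs = 1/257 + 1/116 = 0.01251.
Crs = 79.936 mL/cmH2O.

79.9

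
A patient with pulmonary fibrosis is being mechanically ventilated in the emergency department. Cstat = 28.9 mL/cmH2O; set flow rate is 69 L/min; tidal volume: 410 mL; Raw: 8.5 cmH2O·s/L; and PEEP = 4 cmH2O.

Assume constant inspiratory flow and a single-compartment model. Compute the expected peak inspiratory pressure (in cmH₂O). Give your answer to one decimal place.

28.0

Flow: 69 L/min ÷ 60 = 1.15 L/s.
Equation of motion (constant flow): PIP = Vt/C + R·V̇ + PEEP.
PIP = 410/28.9 + 8.5×1.15 + 4 = 14.187 + 9.775 + 4 = 27.962 cmH2O.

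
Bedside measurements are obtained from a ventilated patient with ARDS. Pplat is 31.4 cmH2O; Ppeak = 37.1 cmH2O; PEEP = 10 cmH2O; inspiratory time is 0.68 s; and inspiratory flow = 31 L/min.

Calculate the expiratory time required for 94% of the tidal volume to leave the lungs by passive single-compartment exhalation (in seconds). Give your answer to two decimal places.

Flow: 31 L/min ÷ 60 = 0.5167 L/s.
Vt = flow × Ti = 0.5167 L/s × 0.68 s × 1000 mL/L = 351.36 mL.
R = (PIP − Pplat)/V̇ = (37.1 − 31.4) / 0.5167 = 5.7/0.5167 = 11.032 cmH2O·s/L.
C = Vt/(Pplat − PEEP) = 351.36 / (31.4 − 10) = 351.36/21.4 = 16.419 mL/cmH2O.
τ = R × C = 11.032 × 0.01642 L/cmH2O = 0.1811 s.
t = −τ·ln(1 − 0.94) = −0.1811·ln(0.06) = 0.5095 s.

0.51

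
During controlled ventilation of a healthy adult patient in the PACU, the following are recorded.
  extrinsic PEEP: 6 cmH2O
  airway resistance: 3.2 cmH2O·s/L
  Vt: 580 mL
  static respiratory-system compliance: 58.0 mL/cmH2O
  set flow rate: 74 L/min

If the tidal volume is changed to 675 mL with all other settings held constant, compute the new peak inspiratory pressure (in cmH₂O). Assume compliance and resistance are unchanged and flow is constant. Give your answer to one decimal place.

Flow: 74 L/min ÷ 60 = 1.2333 L/s.
PIP = Vt/C + R·V̇ + PEEP (constant-flow equation of motion).
Only the elastic term changes: ΔPIP = ΔVt / C = (675 − 580) / 58.0 = 1.638 cmH2O.
Original PIP = 580/58.0 + 3.2×1.2333 + 6 = 19.947 cmH2O; new PIP = 19.947 + (1.638) = 21.585 cmH2O.

21.6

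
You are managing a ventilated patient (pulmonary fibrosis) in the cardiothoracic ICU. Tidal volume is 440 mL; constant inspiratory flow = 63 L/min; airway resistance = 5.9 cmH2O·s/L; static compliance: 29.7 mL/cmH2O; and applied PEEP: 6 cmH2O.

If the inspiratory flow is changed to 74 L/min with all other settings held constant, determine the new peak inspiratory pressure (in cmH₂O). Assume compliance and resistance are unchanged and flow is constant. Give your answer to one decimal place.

28.1

Flow: 63 L/min ÷ 60 = 1.05 L/s.
New flow: 74 L/min ÷ 60 = 1.2333 L/s.
PIP = Vt/C + R·V̇ + PEEP (constant-flow equation of motion).
Only the resistive term changes: ΔPIP = R × ΔV̇ = 5.9 × (1.2333 − 1.05) = 5.9 × 0.1833 = 1.081 cmH2O.
Original PIP = 440/29.7 + 5.9×1.05 + 6 = 27.01 cmH2O; new PIP = 27.01 + (1.081) = 28.091 cmH2O.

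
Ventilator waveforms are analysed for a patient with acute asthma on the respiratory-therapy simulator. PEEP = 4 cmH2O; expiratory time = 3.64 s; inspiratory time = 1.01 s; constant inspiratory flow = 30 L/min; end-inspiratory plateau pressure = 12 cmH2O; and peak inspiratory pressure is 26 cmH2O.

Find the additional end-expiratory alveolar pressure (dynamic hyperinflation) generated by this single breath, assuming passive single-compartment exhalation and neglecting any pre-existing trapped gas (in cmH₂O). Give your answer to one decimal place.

1.0

Flow: 30 L/min ÷ 60 = 0.5 L/s.
Vt = flow × Ti = 0.5 L/s × 1.01 s × 1000 mL/L = 505.0 mL.
R = (PIP − Pplat)/V̇ = (26 − 12) / 0.5 = 14.0/0.5 = 28.0 cmH2O·s/L.
C = Vt/(Pplat − PEEP) = 505.0 / (12 − 4) = 505.0/8.0 = 63.125 mL/cmH2O.
τ = R × C = 28.0 × 0.06313 L/cmH2O = 1.768 s.
Fraction remaining = e^(−Te/τ) = e^(−3.64/1.768) = 0.1276; trapped volume = 505.0 × 0.1276 = 64.438 mL.
Additional alveolar pressure from trapping ≈ V_trapped / C = 64.438 / 63.125 = 1.021 cmH2O.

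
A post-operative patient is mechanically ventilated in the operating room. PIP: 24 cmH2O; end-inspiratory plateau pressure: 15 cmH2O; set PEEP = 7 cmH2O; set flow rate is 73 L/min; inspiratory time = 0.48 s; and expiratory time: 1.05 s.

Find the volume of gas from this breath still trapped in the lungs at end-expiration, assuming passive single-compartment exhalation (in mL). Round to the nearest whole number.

Flow: 73 L/min ÷ 60 = 1.2167 L/s.
Vt = flow × Ti = 1.2167 L/s × 0.48 s × 1000 mL/L = 584.02 mL.
R = (PIP − Pplat)/V̇ = (24 − 15) / 1.2167 = 9.0/1.2167 = 7.397 cmH2O·s/L.
C = Vt/(Pplat − PEEP) = 584.02 / (15 − 7) = 584.02/8.0 = 73.003 mL/cmH2O.
τ = R × C = 7.397 × 0.073 L/cmH2O = 0.54 s.
Fraction remaining = e^(−Te/τ) = e^(−1.05/0.54) = 0.1431.
Trapped volume = 584.02 × 0.1431 = 83.573 mL.

84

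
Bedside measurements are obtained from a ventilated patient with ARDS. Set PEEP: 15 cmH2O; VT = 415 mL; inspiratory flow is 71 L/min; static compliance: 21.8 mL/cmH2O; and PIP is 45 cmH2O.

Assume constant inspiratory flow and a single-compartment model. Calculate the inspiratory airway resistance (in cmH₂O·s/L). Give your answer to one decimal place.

9.3

Flow: 71 L/min ÷ 60 = 1.1833 L/s.
Equation of motion (constant flow): PIP = Vt/C + R·V̇ + PEEP.
R·V̇ = PIP − Vt/C − PEEP = 45 − 415/21.8 − 15 = 45 − 19.037 − 15 = 10.963 cmH2O.
R = 10.963 / 1.1833 = 9.265 cmH2O·s/L.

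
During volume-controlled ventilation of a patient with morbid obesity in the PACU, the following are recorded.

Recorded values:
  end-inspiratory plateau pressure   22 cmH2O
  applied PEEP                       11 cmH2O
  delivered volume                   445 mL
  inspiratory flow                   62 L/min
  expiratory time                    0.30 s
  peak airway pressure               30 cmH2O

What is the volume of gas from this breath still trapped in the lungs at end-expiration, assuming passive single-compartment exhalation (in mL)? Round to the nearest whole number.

171

Flow: 62 L/min ÷ 60 = 1.0333 L/s.
R = (PIP − Pplat)/V̇ = (30 − 22) / 1.0333 = 8.0/1.0333 = 7.742 cmH2O·s/L.
C = Vt/(Pplat − PEEP) = 445.0 / (22 − 11) = 445.0/11.0 = 40.455 mL/cmH2O.
τ = R × C = 7.742 × 0.04046 L/cmH2O = 0.3132 s.
Fraction remaining = e^(−Te/τ) = e^(−0.30/0.3132) = 0.3837.
Trapped volume = 445.0 × 0.3837 = 170.75 mL.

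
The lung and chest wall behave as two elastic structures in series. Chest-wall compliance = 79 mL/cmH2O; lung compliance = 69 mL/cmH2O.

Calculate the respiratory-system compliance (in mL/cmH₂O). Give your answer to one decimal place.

Lung and chest wall are elastances in series: 1/Crs = 1/CL + 1/Ccw.
1/Crs = 1/69 + 1/79 = 0.02715.
Crs = 36.832 mL/cmH2O.

36.8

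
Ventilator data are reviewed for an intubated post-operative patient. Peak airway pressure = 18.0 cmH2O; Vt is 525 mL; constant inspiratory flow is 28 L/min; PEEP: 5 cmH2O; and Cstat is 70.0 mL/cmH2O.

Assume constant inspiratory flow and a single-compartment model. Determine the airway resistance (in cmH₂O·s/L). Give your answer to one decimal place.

Flow: 28 L/min ÷ 60 = 0.4667 L/s.
Equation of motion (constant flow): PIP = Vt/C + R·V̇ + PEEP.
R·V̇ = PIP − Vt/C − PEEP = 18.0 − 525/70.0 − 5 = 18.0 − 7.5 − 5 = 5.5 cmH2O.
R = 5.5 / 0.4667 = 11.785 cmH2O·s/L.

11.8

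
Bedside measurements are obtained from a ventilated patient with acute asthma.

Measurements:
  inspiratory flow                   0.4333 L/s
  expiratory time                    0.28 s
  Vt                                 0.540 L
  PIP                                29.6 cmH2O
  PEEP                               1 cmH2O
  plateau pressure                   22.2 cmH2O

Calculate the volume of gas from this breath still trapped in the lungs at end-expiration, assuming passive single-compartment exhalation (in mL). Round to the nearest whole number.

R = (PIP − Pplat)/V̇ = (29.6 − 22.2) / 0.4333 = 7.4/0.4333 = 17.078 cmH2O·s/L.
C = Vt/(Pplat − PEEP) = 540.0 / (22.2 − 1) = 540.0/21.2 = 25.472 mL/cmH2O.
τ = R × C = 17.078 × 0.02547 L/cmH2O = 0.435 s.
Fraction remaining = e^(−Te/τ) = e^(−0.28/0.435) = 0.5254.
Trapped volume = 540.0 × 0.5254 = 283.72 mL.

284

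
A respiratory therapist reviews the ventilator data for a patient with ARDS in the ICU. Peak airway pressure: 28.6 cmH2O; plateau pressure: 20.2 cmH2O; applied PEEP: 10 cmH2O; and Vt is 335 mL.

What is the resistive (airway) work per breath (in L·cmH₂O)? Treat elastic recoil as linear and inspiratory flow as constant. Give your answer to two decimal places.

With constant inspiratory flow the resistive pressure is constant at PIP − Pplat = 28.6 − 20.2 = 8.4 cmH2O, so resistive work = 8.4 × 0.335 = 2.814 L·cmH2O.

2.81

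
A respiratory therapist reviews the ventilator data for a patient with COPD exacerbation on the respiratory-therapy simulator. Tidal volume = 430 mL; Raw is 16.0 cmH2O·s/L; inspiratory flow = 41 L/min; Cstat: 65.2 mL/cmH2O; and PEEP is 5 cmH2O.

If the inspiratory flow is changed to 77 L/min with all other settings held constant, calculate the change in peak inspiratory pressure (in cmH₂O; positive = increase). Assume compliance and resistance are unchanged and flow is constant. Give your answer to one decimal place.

9.6

Flow: 41 L/min ÷ 60 = 0.6833 L/s.
New flow: 77 L/min ÷ 60 = 1.2833 L/s.
PIP = Vt/C + R·V̇ + PEEP (constant-flow equation of motion).
Only the resistive term changes: ΔPIP = R × ΔV̇ = 16.0 × (1.2833 − 0.6833) = 16.0 × 0.6 = 9.6 cmH2O.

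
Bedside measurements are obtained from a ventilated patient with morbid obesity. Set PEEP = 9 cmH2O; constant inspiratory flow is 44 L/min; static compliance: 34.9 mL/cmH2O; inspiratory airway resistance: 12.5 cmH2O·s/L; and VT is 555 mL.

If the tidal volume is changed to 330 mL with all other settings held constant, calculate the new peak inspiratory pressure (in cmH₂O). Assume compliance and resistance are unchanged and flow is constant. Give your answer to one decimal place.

Flow: 44 L/min ÷ 60 = 0.7333 L/s.
PIP = Vt/C + R·V̇ + PEEP (constant-flow equation of motion).
Only the elastic term changes: ΔPIP = ΔVt / C = (330 − 555) / 34.9 = -6.447 cmH2O.
Original PIP = 555/34.9 + 12.5×0.7333 + 9 = 34.069 cmH2O; new PIP = 34.069 + (-6.447) = 27.622 cmH2O.

27.6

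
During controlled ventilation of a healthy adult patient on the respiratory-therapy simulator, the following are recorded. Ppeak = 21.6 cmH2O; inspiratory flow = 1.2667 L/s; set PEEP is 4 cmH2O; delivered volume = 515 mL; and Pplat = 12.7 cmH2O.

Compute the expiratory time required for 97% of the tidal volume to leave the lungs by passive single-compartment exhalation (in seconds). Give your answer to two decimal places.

R = (PIP − Pplat)/V̇ = (21.6 − 12.7) / 1.2667 = 8.9/1.2667 = 7.026 cmH2O·s/L.
C = Vt/(Pplat − PEEP) = 515.0 / (12.7 − 4) = 515.0/8.7 = 59.195 mL/cmH2O.
τ = R × C = 7.026 × 0.0592 L/cmH2O = 0.4159 s.
t = −τ·ln(1 − 0.97) = −0.4159·ln(0.03) = 1.458 s.

1.46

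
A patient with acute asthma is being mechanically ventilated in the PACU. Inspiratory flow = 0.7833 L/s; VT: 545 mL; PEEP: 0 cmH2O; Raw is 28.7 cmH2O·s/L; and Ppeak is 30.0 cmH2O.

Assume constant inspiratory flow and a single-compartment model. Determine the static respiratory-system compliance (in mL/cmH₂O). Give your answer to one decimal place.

Equation of motion (constant flow): PIP = Vt/C + R·V̇ + PEEP.
Vt/C = PIP − R·V̇ − PEEP = 30.0 − 28.7×0.7833 − 0 = 30.0 − 22.481 − 0 = 7.519 cmH2O.
C = Vt / 7.519 = 545 / 7.519 = 72.483 mL/cmH2O.

72.5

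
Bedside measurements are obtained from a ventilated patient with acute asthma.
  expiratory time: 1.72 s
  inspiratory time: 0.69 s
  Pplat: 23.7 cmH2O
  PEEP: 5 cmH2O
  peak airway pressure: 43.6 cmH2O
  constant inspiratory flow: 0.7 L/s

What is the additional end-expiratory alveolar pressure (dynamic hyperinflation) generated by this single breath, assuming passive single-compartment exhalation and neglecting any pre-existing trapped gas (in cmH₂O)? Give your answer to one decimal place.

1.8

Vt = flow × Ti = 0.7 L/s × 0.69 s × 1000 mL/L = 483.0 mL.
R = (PIP − Pplat)/V̇ = (43.6 − 23.7) / 0.7 = 19.9/0.7 = 28.429 cmH2O·s/L.
C = Vt/(Pplat − PEEP) = 483.0 / (23.7 − 5) = 483.0/18.7 = 25.829 mL/cmH2O.
τ = R × C = 28.429 × 0.02583 L/cmH2O = 0.7343 s.
Fraction remaining = e^(−Te/τ) = e^(−1.72/0.7343) = 0.0961; trapped volume = 483.0 × 0.0961 = 46.416 mL.
Additional alveolar pressure from trapping ≈ V_trapped / C = 46.416 / 25.829 = 1.797 cmH2O.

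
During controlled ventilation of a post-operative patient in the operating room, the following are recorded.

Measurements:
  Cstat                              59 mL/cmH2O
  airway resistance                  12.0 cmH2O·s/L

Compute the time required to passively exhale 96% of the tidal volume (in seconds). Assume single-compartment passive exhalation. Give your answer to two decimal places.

2.28

τ = R × C = 12.0 × 59 mL/cmH2O = 12.0 × 0.059 L/cmH2O = 0.708 s.
Exhaled fraction f = 1 − e^(−t/τ) → t = −τ·ln(1 − f) = −0.708·ln(0.04) = 2.279 s.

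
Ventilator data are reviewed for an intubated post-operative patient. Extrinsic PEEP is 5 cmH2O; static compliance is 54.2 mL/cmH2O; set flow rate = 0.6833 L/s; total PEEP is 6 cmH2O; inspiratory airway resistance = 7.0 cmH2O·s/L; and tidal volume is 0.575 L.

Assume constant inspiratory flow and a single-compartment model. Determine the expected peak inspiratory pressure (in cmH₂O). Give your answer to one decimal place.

21.4

Total PEEP = 6 cmH2O (set 5 + intrinsic 1); this is the baseline alveolar pressure.
Equation of motion (constant flow): PIP = Vt/C + R·V̇ + PEEP.
PIP = 575/54.2 + 7.0×0.6833 + 6 = 10.609 + 4.783 + 6 = 21.392 cmH2O.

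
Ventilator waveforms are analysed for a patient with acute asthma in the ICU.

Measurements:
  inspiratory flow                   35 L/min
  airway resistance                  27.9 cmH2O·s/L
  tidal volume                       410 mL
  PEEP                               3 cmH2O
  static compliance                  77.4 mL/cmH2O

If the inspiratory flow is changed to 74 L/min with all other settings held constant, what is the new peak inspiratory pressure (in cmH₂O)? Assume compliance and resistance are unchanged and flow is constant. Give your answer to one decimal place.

42.7

Flow: 35 L/min ÷ 60 = 0.5833 L/s.
New flow: 74 L/min ÷ 60 = 1.2333 L/s.
PIP = Vt/C + R·V̇ + PEEP (constant-flow equation of motion).
Only the resistive term changes: ΔPIP = R × ΔV̇ = 27.9 × (1.2333 − 0.5833) = 27.9 × 0.65 = 18.135 cmH2O.
Original PIP = 410/77.4 + 27.9×0.5833 + 3 = 24.571 cmH2O; new PIP = 24.571 + (18.135) = 42.706 cmH2O.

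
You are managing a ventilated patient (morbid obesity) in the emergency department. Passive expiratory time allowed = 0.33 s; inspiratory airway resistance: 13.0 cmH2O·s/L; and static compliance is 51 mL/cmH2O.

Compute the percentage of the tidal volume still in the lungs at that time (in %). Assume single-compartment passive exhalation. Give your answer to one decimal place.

τ = R × C = 13.0 × 51 mL/cmH2O = 13.0 × 0.051 L/cmH2O = 0.663 s.
Passive exhalation: V(t)/V₀ = e^(−t/τ) = e^(−0.33/0.663) = 0.6079.
Fraction remaining = 0.6079 → 60.79%.

60.8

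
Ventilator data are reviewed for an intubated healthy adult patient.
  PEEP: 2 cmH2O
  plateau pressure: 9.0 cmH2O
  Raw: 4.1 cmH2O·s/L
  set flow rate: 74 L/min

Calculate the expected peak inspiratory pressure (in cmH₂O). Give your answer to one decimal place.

14.1

Flow: 74 L/min ÷ 60 = 1.2333 L/s.
PIP = Pplat + Raw × flow = 9.0 + 4.1 × 1.2333 = 9.0 + 5.057 = 14.057 cmH2O.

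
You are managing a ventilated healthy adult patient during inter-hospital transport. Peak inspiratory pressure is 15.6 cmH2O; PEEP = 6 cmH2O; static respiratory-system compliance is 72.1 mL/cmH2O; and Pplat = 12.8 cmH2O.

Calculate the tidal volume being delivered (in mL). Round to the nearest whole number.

Vt = Cstat × (Pplat − PEEP) = 72.1 × (12.8 − 6) = 72.1 × 6.8 = 490.28 mL.

490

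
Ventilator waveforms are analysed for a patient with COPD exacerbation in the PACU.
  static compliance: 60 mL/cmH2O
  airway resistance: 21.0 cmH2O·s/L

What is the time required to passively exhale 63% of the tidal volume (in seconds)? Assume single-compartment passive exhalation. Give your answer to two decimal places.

1.25

τ = R × C = 21.0 × 60 mL/cmH2O = 21.0 × 0.060 L/cmH2O = 1.26 s.
Exhaled fraction f = 1 − e^(−t/τ) → t = −τ·ln(1 − f) = −1.26·ln(0.37) = 1.253 s.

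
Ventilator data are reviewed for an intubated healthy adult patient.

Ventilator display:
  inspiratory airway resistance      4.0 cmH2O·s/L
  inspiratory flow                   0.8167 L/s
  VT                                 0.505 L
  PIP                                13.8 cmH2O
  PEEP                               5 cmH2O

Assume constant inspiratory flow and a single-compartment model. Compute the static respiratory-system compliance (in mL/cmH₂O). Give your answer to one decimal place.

91.3

Equation of motion (constant flow): PIP = Vt/C + R·V̇ + PEEP.
Vt/C = PIP − R·V̇ − PEEP = 13.8 − 4.0×0.8167 − 5 = 13.8 − 3.267 − 5 = 5.533 cmH2O.
C = Vt / 5.533 = 505 / 5.533 = 91.271 mL/cmH2O.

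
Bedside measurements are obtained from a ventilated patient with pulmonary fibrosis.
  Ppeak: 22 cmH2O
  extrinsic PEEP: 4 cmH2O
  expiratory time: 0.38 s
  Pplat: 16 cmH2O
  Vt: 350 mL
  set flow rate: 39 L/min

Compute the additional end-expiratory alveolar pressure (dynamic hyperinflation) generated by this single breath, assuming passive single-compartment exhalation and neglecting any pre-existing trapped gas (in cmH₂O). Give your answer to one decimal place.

2.9

Flow: 39 L/min ÷ 60 = 0.65 L/s.
R = (PIP − Pplat)/V̇ = (22 − 16) / 0.65 = 6.0/0.65 = 9.231 cmH2O·s/L.
C = Vt/(Pplat − PEEP) = 350.0 / (16 − 4) = 350.0/12.0 = 29.167 mL/cmH2O.
τ = R × C = 9.231 × 0.02917 L/cmH2O = 0.2693 s.
Fraction remaining = e^(−Te/τ) = e^(−0.38/0.2693) = 0.2439; trapped volume = 350.0 × 0.2439 = 85.365 mL.
Additional alveolar pressure from trapping ≈ V_trapped / C = 85.365 / 29.167 = 2.927 cmH2O.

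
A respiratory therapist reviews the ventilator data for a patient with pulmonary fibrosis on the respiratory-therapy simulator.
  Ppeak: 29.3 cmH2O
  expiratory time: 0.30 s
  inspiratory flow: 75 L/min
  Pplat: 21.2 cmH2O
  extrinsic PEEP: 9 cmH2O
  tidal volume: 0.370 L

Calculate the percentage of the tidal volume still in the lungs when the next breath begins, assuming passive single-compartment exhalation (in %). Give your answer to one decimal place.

21.7

Flow: 75 L/min ÷ 60 = 1.25 L/s.
R = (PIP − Pplat)/V̇ = (29.3 − 21.2) / 1.25 = 8.1/1.25 = 6.48 cmH2O·s/L.
C = Vt/(Pplat − PEEP) = 370.0 / (21.2 − 9) = 370.0/12.2 = 30.328 mL/cmH2O.
τ = R × C = 6.48 × 0.03033 L/cmH2O = 0.1965 s.
Fraction remaining at end-expiration = e^(−Te/τ) = e^(−0.30/0.1965) = 0.2172 → 21.72%.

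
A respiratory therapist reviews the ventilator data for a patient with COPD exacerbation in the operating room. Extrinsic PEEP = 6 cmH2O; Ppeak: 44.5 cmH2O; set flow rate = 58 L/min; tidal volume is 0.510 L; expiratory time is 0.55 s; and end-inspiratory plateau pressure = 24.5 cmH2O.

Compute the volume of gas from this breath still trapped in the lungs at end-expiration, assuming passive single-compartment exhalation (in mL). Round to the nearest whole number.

194

Flow: 58 L/min ÷ 60 = 0.9667 L/s.
R = (PIP − Pplat)/V̇ = (44.5 − 24.5) / 0.9667 = 20.0/0.9667 = 20.689 cmH2O·s/L.
C = Vt/(Pplat − PEEP) = 510.0 / (24.5 − 6) = 510.0/18.5 = 27.568 mL/cmH2O.
τ = R × C = 20.689 × 0.02757 L/cmH2O = 0.5704 s.
Fraction remaining = e^(−Te/τ) = e^(−0.55/0.5704) = 0.3813.
Trapped volume = 510.0 × 0.3813 = 194.46 mL.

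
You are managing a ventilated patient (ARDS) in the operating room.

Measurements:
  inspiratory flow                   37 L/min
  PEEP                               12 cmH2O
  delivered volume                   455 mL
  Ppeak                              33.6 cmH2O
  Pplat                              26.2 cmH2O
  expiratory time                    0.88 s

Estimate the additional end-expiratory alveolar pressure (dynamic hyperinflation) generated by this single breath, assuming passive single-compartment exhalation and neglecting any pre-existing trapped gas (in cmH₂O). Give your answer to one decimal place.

1.4

Flow: 37 L/min ÷ 60 = 0.6167 L/s.
R = (PIP − Pplat)/V̇ = (33.6 − 26.2) / 0.6167 = 7.4/0.6167 = 11.999 cmH2O·s/L.
C = Vt/(Pplat − PEEP) = 455.0 / (26.2 − 12) = 455.0/14.2 = 32.042 mL/cmH2O.
τ = R × C = 11.999 × 0.03204 L/cmH2O = 0.3844 s.
Fraction remaining = e^(−Te/τ) = e^(−0.88/0.3844) = 0.1013; trapped volume = 455.0 × 0.1013 = 46.092 mL.
Additional alveolar pressure from trapping ≈ V_trapped / C = 46.092 / 32.042 = 1.438 cmH2O.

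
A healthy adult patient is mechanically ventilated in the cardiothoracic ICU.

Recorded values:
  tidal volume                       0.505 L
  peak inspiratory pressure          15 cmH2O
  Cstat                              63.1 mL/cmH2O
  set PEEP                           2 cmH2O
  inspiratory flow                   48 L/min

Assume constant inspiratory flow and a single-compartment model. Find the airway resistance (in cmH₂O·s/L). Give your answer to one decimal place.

6.2

Flow: 48 L/min ÷ 60 = 0.8 L/s.
Equation of motion (constant flow): PIP = Vt/C + R·V̇ + PEEP.
R·V̇ = PIP − Vt/C − PEEP = 15 − 505/63.1 − 2 = 15 − 8.003 − 2 = 4.997 cmH2O.
R = 4.997 / 0.8 = 6.246 cmH2O·s/L.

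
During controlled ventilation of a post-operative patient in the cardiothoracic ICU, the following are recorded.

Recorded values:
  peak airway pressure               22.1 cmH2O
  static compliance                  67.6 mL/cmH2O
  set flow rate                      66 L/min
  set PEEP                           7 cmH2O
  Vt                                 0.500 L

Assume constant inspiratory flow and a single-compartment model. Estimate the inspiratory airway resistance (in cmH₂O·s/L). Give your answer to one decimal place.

Flow: 66 L/min ÷ 60 = 1.1 L/s.
Equation of motion (constant flow): PIP = Vt/C + R·V̇ + PEEP.
R·V̇ = PIP − Vt/C − PEEP = 22.1 − 500/67.6 − 7 = 22.1 − 7.396 − 7 = 7.704 cmH2O.
R = 7.704 / 1.1 = 7.004 cmH2O·s/L.

7.0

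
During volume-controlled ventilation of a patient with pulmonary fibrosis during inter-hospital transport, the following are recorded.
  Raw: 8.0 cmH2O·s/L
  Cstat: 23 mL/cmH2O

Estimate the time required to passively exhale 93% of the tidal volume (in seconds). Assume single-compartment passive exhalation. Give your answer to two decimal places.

τ = R × C = 8.0 × 23 mL/cmH2O = 8.0 × 0.023 L/cmH2O = 0.184 s.
Exhaled fraction f = 1 − e^(−t/τ) → t = −τ·ln(1 − f) = −0.184·ln(0.07) = 0.4893 s.

0.49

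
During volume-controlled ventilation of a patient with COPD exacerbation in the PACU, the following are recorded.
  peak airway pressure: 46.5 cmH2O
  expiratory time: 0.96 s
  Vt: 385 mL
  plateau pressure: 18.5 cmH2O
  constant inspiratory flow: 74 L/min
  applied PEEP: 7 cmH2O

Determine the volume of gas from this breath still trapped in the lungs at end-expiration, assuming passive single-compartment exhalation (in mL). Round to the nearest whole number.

Flow: 74 L/min ÷ 60 = 1.2333 L/s.
R = (PIP − Pplat)/V̇ = (46.5 − 18.5) / 1.2333 = 28.0/1.2333 = 22.703 cmH2O·s/L.
C = Vt/(Pplat − PEEP) = 385.0 / (18.5 − 7) = 385.0/11.5 = 33.478 mL/cmH2O.
τ = R × C = 22.703 × 0.03348 L/cmH2O = 0.7601 s.
Fraction remaining = e^(−Te/τ) = e^(−0.96/0.7601) = 0.2828.
Trapped volume = 385.0 × 0.2828 = 108.88 mL.

109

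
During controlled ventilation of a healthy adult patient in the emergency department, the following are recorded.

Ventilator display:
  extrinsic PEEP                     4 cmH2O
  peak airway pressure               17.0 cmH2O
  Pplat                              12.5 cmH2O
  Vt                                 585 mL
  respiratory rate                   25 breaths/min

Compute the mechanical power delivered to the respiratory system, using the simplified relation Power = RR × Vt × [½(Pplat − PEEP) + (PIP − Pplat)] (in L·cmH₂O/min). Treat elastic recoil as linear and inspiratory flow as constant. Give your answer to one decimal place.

Per-breath work = Vt × [½(Pplat−PEEP) + (PIP−Pplat)] = 0.585 × [0.5×8.5 + 4.5] = 0.585 × 8.75 = 5.119 L·cmH2O.
Power = 25 × 5.119 = 127.98 L·cmH2O/min.

128.0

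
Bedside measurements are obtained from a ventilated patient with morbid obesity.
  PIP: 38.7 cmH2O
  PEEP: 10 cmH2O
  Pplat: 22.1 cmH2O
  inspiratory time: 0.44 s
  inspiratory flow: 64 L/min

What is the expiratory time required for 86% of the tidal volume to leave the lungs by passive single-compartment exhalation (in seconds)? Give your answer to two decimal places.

1.19

Flow: 64 L/min ÷ 60 = 1.0667 L/s.
Vt = flow × Ti = 1.0667 L/s × 0.44 s × 1000 mL/L = 469.35 mL.
R = (PIP − Pplat)/V̇ = (38.7 − 22.1) / 1.0667 = 16.6/1.0667 = 15.562 cmH2O·s/L.
C = Vt/(Pplat − PEEP) = 469.35 / (22.1 − 10) = 469.35/12.1 = 38.789 mL/cmH2O.
τ = R × C = 15.562 × 0.03879 L/cmH2O = 0.6036 s.
t = −τ·ln(1 − 0.86) = −0.6036·ln(0.14) = 1.187 s.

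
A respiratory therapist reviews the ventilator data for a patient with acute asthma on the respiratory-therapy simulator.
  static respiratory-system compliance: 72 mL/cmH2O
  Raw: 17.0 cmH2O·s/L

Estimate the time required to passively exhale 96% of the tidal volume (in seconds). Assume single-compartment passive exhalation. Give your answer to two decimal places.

3.94

τ = R × C = 17.0 × 72 mL/cmH2O = 17.0 × 0.072 L/cmH2O = 1.224 s.
Exhaled fraction f = 1 − e^(−t/τ) → t = −τ·ln(1 − f) = −1.224·ln(0.04) = 3.94 s.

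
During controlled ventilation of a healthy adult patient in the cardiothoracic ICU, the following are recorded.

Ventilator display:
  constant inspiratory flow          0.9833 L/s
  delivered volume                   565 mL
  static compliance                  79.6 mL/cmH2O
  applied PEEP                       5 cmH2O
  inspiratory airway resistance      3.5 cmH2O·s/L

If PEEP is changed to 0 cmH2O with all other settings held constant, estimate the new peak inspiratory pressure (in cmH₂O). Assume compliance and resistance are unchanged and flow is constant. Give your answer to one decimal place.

10.5

PIP = Vt/C + R·V̇ + PEEP (constant-flow equation of motion).
Only the baseline term changes: ΔPIP = ΔPEEP = 0 − 5 = -5.0 cmH2O.
Original PIP = 565/79.6 + 3.5×0.9833 + 5 = 15.54 cmH2O; new PIP = 15.54 + (-5.0) = 10.54 cmH2O.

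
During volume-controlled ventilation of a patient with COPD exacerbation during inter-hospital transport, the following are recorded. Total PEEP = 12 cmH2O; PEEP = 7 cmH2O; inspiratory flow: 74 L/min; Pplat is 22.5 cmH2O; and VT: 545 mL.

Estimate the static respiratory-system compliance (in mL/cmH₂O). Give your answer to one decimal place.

51.9

End-expiratory occlusion gives total PEEP = 12 cmH2O (intrinsic PEEP = 12 − 7 = 5). Use total PEEP for the elastic gradient.
Cstat = Vt / (Pplat − PEEPtotal) = 545 / (22.5 − 12) = 545 / 10.5 = 51.905 mL/cmH2O.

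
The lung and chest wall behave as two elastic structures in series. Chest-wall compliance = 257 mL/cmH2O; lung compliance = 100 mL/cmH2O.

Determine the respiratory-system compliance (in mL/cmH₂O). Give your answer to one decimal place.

72.0

Lung and chest wall are elastances in series: 1/Crs = 1/CL + 1/Ccw.
1/Crs = 1/100 + 1/257 = 0.01389.
Crs = 71.994 mL/cmH2O.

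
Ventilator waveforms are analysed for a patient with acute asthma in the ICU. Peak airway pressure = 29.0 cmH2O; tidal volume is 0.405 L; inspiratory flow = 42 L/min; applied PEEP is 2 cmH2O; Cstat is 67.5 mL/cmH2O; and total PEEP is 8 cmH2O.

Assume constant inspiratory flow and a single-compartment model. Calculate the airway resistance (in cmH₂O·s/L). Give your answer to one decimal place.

21.4

Flow: 42 L/min ÷ 60 = 0.7 L/s.
Total PEEP = 8 cmH2O (set 2 + intrinsic 6); this is the baseline alveolar pressure.
Equation of motion (constant flow): PIP = Vt/C + R·V̇ + PEEP.
R·V̇ = PIP − Vt/C − PEEP = 29.0 − 405/67.5 − 8 = 29.0 − 6.0 − 8 = 15.0 cmH2O.
R = 15.0 / 0.7 = 21.429 cmH2O·s/L.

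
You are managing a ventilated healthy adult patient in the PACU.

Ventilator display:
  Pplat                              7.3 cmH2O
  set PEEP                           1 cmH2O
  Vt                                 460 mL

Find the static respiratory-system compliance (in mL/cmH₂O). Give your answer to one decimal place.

73.0

Cstat = Vt / (Pplat − PEEP) = 460 / (7.3 − 1) = 460 / 6.3 = 73.016 mL/cmH2O.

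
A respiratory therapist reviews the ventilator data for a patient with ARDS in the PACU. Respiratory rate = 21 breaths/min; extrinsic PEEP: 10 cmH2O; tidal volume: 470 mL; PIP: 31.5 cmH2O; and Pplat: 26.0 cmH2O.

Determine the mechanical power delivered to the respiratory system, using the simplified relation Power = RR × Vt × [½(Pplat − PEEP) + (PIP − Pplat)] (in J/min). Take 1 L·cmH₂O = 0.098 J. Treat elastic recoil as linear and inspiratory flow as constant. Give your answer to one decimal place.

13.1

Per-breath work = Vt × [½(Pplat−PEEP) + (PIP−Pplat)] = 0.470 × [0.5×16.0 + 5.5] = 0.470 × 13.5 = 6.345 L·cmH2O.
Power = 21 × 6.345 = 133.25 L·cmH2O/min.
× 0.098 J/(L·cmH2O) → 13.059 J/min.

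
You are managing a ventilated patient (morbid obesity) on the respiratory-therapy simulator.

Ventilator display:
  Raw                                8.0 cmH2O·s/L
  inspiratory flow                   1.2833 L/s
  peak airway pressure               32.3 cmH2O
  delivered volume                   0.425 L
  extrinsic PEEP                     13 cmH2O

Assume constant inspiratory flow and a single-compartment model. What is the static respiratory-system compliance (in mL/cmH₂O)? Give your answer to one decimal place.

47.0

Equation of motion (constant flow): PIP = Vt/C + R·V̇ + PEEP.
Vt/C = PIP − R·V̇ − PEEP = 32.3 − 8.0×1.2833 − 13 = 32.3 − 10.266 − 13 = 9.034 cmH2O.
C = Vt / 9.034 = 425 / 9.034 = 47.044 mL/cmH2O.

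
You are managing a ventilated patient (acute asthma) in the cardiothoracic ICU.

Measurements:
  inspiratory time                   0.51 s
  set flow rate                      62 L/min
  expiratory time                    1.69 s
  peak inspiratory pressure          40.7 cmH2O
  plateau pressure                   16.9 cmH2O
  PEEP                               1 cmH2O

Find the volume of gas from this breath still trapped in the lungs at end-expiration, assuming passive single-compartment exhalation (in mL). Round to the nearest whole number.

58

Flow: 62 L/min ÷ 60 = 1.0333 L/s.
Vt = flow × Ti = 1.0333 L/s × 0.51 s × 1000 mL/L = 526.98 mL.
R = (PIP − Pplat)/V̇ = (40.7 − 16.9) / 1.0333 = 23.8/1.0333 = 23.033 cmH2O·s/L.
C = Vt/(Pplat − PEEP) = 526.98 / (16.9 − 1) = 526.98/15.9 = 33.143 mL/cmH2O.
τ = R × C = 23.033 × 0.03314 L/cmH2O = 0.7633 s.
Fraction remaining = e^(−Te/τ) = e^(−1.69/0.7633) = 0.1093.
Trapped volume = 526.98 × 0.1093 = 57.599 mL.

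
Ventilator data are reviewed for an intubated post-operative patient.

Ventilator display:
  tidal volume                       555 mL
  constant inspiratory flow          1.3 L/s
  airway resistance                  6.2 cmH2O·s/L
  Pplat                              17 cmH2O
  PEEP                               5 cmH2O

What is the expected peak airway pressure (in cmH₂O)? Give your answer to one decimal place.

25.1

PIP = Pplat + Raw × flow = 17 + 6.2 × 1.3 = 17 + 8.06 = 25.06 cmH2O.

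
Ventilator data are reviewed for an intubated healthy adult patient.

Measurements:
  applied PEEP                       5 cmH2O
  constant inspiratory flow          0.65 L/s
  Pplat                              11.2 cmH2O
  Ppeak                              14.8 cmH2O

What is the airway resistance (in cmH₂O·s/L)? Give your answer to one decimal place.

5.5

Raw = (PIP − Pplat) / flow = (14.8 − 11.2) / 0.65 = 3.6 / 0.65 = 5.538 cmH2O·s/L.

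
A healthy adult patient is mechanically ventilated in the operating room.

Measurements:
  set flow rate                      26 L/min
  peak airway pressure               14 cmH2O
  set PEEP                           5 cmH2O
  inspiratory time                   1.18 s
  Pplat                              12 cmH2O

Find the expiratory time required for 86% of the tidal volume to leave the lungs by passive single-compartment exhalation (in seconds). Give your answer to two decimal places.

Flow: 26 L/min ÷ 60 = 0.4333 L/s.
Vt = flow × Ti = 0.4333 L/s × 1.18 s × 1000 mL/L = 511.29 mL.
R = (PIP − Pplat)/V̇ = (14 − 12) / 0.4333 = 2.0/0.4333 = 4.616 cmH2O·s/L.
C = Vt/(Pplat − PEEP) = 511.29 / (12 − 5) = 511.29/7.0 = 73.041 mL/cmH2O.
τ = R × C = 4.616 × 0.07304 L/cmH2O = 0.3372 s.
t = −τ·ln(1 − 0.86) = −0.3372·ln(0.14) = 0.663 s.

0.66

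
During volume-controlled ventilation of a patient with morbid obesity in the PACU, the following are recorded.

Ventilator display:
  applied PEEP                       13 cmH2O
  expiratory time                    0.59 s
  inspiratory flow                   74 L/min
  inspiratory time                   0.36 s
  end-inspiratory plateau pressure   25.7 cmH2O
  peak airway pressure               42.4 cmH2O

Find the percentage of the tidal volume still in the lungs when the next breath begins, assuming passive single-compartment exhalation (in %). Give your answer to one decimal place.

Flow: 74 L/min ÷ 60 = 1.2333 L/s.
Vt = flow × Ti = 1.2333 L/s × 0.36 s × 1000 mL/L = 443.99 mL.
R = (PIP − Pplat)/V̇ = (42.4 − 25.7) / 1.2333 = 16.7/1.2333 = 13.541 cmH2O·s/L.
C = Vt/(Pplat − PEEP) = 443.99 / (25.7 − 13) = 443.99/12.7 = 34.96 mL/cmH2O.
τ = R × C = 13.541 × 0.03496 L/cmH2O = 0.4734 s.
Fraction remaining at end-expiration = e^(−Te/τ) = e^(−0.59/0.4734) = 0.2876 → 28.76%.

28.8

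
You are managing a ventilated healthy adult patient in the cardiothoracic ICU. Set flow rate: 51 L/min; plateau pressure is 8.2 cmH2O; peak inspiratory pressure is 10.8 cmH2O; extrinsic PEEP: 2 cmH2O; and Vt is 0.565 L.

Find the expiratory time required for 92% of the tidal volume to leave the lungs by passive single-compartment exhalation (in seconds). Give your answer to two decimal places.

0.70

Flow: 51 L/min ÷ 60 = 0.85 L/s.
R = (PIP − Pplat)/V̇ = (10.8 − 8.2) / 0.85 = 2.6/0.85 = 3.059 cmH2O·s/L.
C = Vt/(Pplat − PEEP) = 565.0 / (8.2 − 2) = 565.0/6.2 = 91.129 mL/cmH2O.
τ = R × C = 3.059 × 0.09113 L/cmH2O = 0.2788 s.
t = −τ·ln(1 − 0.92) = −0.2788·ln(0.08) = 0.7042 s.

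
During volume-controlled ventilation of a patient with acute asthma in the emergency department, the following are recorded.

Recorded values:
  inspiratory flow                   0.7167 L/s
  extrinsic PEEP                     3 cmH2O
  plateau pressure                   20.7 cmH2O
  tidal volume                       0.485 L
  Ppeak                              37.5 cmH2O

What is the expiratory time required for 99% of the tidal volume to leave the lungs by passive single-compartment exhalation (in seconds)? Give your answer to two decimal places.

R = (PIP − Pplat)/V̇ = (37.5 − 20.7) / 0.7167 = 16.8/0.7167 = 23.441 cmH2O·s/L.
C = Vt/(Pplat − PEEP) = 485.0 / (20.7 − 3) = 485.0/17.7 = 27.401 mL/cmH2O.
τ = R × C = 23.441 × 0.0274 L/cmH2O = 0.6423 s.
t = −τ·ln(1 − 0.99) = −0.6423·ln(0.01) = 2.958 s.

2.96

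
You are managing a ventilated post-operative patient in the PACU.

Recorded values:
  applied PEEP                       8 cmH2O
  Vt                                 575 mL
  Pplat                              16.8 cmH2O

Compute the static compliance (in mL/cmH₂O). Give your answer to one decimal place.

65.3

Cstat = Vt / (Pplat − PEEP) = 575 / (16.8 − 8) = 575 / 8.8 = 65.341 mL/cmH2O.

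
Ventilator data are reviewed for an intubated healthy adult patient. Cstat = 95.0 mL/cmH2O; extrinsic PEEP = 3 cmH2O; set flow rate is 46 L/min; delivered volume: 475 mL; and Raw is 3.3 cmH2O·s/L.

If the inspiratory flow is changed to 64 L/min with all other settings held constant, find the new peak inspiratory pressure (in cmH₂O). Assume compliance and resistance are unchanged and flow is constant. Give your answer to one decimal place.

11.5

Flow: 46 L/min ÷ 60 = 0.7667 L/s.
New flow: 64 L/min ÷ 60 = 1.0667 L/s.
PIP = Vt/C + R·V̇ + PEEP (constant-flow equation of motion).
Only the resistive term changes: ΔPIP = R × ΔV̇ = 3.3 × (1.0667 − 0.7667) = 3.3 × 0.3 = 0.99 cmH2O.
Original PIP = 475/95.0 + 3.3×0.7667 + 3 = 10.53 cmH2O; new PIP = 10.53 + (0.99) = 11.52 cmH2O.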